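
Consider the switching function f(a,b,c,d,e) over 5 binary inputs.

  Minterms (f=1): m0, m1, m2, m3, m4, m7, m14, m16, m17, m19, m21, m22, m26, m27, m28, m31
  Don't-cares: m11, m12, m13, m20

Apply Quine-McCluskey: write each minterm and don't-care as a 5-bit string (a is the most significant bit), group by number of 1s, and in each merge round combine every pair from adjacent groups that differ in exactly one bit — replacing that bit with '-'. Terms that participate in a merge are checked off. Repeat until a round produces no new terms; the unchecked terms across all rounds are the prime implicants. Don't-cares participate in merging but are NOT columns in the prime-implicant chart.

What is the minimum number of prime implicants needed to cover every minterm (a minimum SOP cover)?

9

Round 0: 00000✓ 00001✓ 00010✓ 00011✓ 00100✓ 00111✓ 01011✓ 01100✓ 01101✓ 01110✓ 10000✓ 10001✓ 10011✓ 10100✓ 10101✓ 10110✓ 11010✓ 11011✓ 11100✓ 11111✓
Round 1: -0000✓ -0001✓ -0011✓ -0100✓ -1011✓ -1100✓ 0-011✓ 0-100✓ 00-00✓ 00-11 000-0✓ 000-1✓ 0000-✓ 0001-✓ 011-0 0110- 1-011✓ 1-100✓ 10-00✓ 10-01✓ 100-1✓ 1000-✓ 101-0 1010-✓ 11-11 1101-
Round 2: --011 --100 -0-00 -00-1 -000- 000-- 10-0-
PIs = {--011, --100, -0-00, -00-1, -000-, 00-11, 000--, 011-0, 0110-, 10-0-, 101-0, 11-11, 1101-}
Coverage chart:
  m0: -0-00,-000-,000--
  m1: -00-1,-000-,000--
  m2: 000-- ←essential
  m3: --011,-00-1,00-11,000--
  m4: --100,-0-00
  m7: 00-11 ←essential
  m14: 011-0 ←essential
  m16: -0-00,-000-,10-0-
  m17: -00-1,-000-,10-0-
  m19: --011,-00-1
  m21: 10-0- ←essential
  m22: 101-0 ←essential
  m26: 1101- ←essential
  m27: --011,11-11,1101-
  m28: --100 ←essential
  m31: 11-11 ←essential
Essential: --100, 00-11, 000--, 011-0, 10-0-, 101-0, 11-11, 1101-
Petrick residual → --011
Min cover (9 terms): c'de + cd'e' + a'b'de + a'b'c' + a'bce' + ab'd' + ab'ce' + abde + abc'd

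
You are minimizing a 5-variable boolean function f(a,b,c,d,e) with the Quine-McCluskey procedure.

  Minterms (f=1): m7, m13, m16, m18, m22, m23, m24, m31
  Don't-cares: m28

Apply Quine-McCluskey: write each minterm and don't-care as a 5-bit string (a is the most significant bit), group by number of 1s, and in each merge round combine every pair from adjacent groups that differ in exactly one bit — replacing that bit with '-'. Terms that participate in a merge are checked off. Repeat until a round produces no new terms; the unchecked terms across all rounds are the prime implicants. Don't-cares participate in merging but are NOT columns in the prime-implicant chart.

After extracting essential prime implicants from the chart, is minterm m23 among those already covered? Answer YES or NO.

YES

Round 0: 00111✓ 01101 10000✓ 10010✓ 10110✓ 10111✓ 11000✓ 11100✓ 11111✓
Round 1: -0111 1-000 1-111 10-10 100-0 1011- 11-00
PIs = {-0111, 01101, 1-000, 1-111, 10-10, 100-0, 1011-, 11-00}
Coverage chart:
  m7: -0111 ←essential
  m13: 01101 ←essential
  m16: 1-000,100-0
  m18: 10-10,100-0
  m22: 10-10,1011-
  m23: -0111,1-111,1011-
  m24: 1-000,11-00
  m31: 1-111 ←essential
Essential: -0111, 01101, 1-111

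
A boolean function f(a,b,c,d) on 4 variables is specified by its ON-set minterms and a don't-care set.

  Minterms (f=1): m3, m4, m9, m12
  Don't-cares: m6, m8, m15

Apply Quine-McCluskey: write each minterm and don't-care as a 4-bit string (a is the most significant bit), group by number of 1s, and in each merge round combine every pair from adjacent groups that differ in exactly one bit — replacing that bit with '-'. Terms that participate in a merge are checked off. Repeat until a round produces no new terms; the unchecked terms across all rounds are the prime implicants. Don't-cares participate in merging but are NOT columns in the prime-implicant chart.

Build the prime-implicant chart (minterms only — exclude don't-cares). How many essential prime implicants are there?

2

size-2^0 implicants → 0011  0100(✓)  0110(✓)  1000(✓)  1001(✓)  1100(✓)  1111
size-2^1 implicants → -100  01-0  1-00  100-
Unchecked terms (primes): -100, 0011, 01-0, 1-00, 100-, 1111
Minterm coverage:
  m3 ⊆ 0011 [E]
  m4 ⊆ -100,01-0
  m9 ⊆ 100- [E]
  m12 ⊆ -100,1-00
E = {0011, 100-}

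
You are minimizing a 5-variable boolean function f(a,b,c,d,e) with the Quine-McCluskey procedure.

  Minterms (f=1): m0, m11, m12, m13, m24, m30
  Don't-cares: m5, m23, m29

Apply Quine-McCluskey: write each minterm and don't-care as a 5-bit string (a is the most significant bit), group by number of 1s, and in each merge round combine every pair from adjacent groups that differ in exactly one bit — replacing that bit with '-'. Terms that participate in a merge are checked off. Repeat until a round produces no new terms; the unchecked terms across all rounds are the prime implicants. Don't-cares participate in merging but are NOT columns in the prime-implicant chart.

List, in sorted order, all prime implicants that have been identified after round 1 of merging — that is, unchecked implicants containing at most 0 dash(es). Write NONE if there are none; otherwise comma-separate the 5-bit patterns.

00000, 01011, 10111, 11000, 11110

[col 0] 00000, 00101*, 01011, 01100*, 01101*, 10111, 11000, 11101*, 11110
[col 1] -1101, 0-101, 0110-
Prime implicants: -1101, 0-101, 00000, 01011, 0110-, 10111, 11000, 11110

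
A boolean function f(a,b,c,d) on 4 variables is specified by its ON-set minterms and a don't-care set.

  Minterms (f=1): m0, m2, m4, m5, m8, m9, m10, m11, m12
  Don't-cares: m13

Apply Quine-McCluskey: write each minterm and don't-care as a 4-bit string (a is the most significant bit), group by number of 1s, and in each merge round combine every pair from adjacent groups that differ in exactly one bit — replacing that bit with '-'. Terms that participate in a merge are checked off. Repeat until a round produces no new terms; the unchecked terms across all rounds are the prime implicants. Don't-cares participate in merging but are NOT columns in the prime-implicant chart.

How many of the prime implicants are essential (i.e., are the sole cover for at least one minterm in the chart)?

Round 0: 0000✓ 0010✓ 0100✓ 0101✓ 1000✓ 1001✓ 1010✓ 1011✓ 1100✓ 1101✓
Round 1: -000✓ -010✓ -100✓ -101✓ 0-00✓ 00-0✓ 010-✓ 1-00✓ 1-01✓ 10-0✓ 10-1✓ 100-✓ 101-✓ 110-✓
Round 2: --00 -0-0 -10- 1-0- 10--
PIs = {--00, -0-0, -10-, 1-0-, 10--}
Coverage chart:
  m0: --00,-0-0
  m2: -0-0 ←essential
  m4: --00,-10-
  m5: -10- ←essential
  m8: --00,-0-0,1-0-,10--
  m9: 1-0-,10--
  m10: -0-0,10--
  m11: 10-- ←essential
  m12: --00,-10-,1-0-
Essential: -0-0, -10-, 10--

3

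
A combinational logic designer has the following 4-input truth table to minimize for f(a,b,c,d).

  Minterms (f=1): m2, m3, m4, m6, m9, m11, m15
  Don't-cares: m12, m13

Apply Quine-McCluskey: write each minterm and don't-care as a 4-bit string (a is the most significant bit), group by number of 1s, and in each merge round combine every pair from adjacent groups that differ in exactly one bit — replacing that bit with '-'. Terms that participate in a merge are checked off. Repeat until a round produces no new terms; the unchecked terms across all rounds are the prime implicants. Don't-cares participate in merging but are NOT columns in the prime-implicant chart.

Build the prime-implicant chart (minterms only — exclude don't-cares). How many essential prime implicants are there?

Round 0: 0010✓ 0011✓ 0100✓ 0110✓ 1001✓ 1011✓ 1100✓ 1101✓ 1111✓
Round 1: -011 -100 0-10 001- 01-0 1-01✓ 1-11✓ 10-1✓ 11-1✓ 110-
Round 2: 1--1
PIs = {-011, -100, 0-10, 001-, 01-0, 1--1, 110-}
Coverage chart:
  m2: 0-10,001-
  m3: -011,001-
  m4: -100,01-0
  m6: 0-10,01-0
  m9: 1--1 ←essential
  m11: -011,1--1
  m15: 1--1 ←essential
Essential: 1--1

1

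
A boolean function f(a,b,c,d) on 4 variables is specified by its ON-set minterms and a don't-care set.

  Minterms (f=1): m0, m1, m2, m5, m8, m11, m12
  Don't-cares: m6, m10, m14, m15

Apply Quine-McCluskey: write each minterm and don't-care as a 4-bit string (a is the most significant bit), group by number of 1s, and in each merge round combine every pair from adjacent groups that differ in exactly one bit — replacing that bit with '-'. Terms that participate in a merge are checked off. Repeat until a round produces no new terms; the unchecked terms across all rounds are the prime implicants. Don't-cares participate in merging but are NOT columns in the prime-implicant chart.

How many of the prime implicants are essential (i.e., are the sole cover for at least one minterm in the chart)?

3

[col 0] 0000*, 0001*, 0010*, 0101*, 0110*, 1000*, 1010*, 1011*, 1100*, 1110*, 1111*
[col 1] -000*, -010*, -110*, 0-01, 0-10*, 00-0*, 000-, 1-00*, 1-10*, 1-11*, 10-0*, 101-*, 11-0*, 111-*
[col 2] --10, -0-0, 1--0, 1-1-
Prime implicants: --10, -0-0, 0-01, 000-, 1--0, 1-1-
PI chart (minterm → PIs covering it):
  0 | -0-0,000-
  1 | 0-01,000-
  2 | --10,-0-0
  5 | 0-01  (sole → essential)
  8 | -0-0,1--0
  11 | 1-1-  (sole → essential)
  12 | 1--0  (sole → essential)
Essential prime implicants: 0-01, 1--0, 1-1-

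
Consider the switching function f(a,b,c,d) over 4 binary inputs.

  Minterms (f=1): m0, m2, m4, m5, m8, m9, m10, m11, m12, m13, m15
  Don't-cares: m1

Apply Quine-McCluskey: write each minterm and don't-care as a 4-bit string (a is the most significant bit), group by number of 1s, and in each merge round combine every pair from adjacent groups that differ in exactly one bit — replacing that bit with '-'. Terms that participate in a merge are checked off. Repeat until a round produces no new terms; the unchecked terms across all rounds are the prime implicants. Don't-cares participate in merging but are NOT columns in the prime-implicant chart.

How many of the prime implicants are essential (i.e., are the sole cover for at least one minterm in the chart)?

size-2^0 implicants → 0000(✓)  0001(✓)  0010(✓)  0100(✓)  0101(✓)  1000(✓)  1001(✓)  1010(✓)  1011(✓)  1100(✓)  1101(✓)  1111(✓)
size-2^1 implicants → -000(✓)  -001(✓)  -010(✓)  -100(✓)  -101(✓)  0-00(✓)  0-01(✓)  00-0(✓)  000-(✓)  010-(✓)  1-00(✓)  1-01(✓)  1-11(✓)  10-0(✓)  10-1(✓)  100-(✓)  101-(✓)  11-1(✓)  110-(✓)
size-2^2 implicants → --00(✓)  --01(✓)  -0-0  -00-(✓)  -10-(✓)  0-0-(✓)  1--1  1-0-(✓)  10--
size-2^3 implicants → --0-
Unchecked terms (primes): --0-, -0-0, 1--1, 10--
Minterm coverage:
  m0 ⊆ --0-,-0-0
  m2 ⊆ -0-0 [E]
  m4 ⊆ --0- [E]
  m5 ⊆ --0- [E]
  m8 ⊆ --0-,-0-0,10--
  m9 ⊆ --0-,1--1,10--
  m10 ⊆ -0-0,10--
  m11 ⊆ 1--1,10--
  m12 ⊆ --0- [E]
  m13 ⊆ --0-,1--1
  m15 ⊆ 1--1 [E]
E = {--0-, -0-0, 1--1}

3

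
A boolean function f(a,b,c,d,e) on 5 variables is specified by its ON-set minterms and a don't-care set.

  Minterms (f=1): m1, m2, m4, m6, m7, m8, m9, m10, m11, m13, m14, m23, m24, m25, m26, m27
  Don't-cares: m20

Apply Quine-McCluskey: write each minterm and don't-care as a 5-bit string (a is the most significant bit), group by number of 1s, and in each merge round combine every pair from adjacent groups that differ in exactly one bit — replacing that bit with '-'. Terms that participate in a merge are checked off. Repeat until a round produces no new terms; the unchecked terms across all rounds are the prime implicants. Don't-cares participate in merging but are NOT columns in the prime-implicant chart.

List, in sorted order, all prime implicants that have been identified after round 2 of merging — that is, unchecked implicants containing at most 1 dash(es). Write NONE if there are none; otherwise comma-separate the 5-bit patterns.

Round 0: 00001✓ 00010✓ 00100✓ 00110✓ 00111✓ 01000✓ 01001✓ 01010✓ 01011✓ 01101✓ 01110✓ 10100✓ 10111✓ 11000✓ 11001✓ 11010✓ 11011✓
Round 1: -0100 -0111 -1000✓ -1001✓ -1010✓ -1011✓ 0-001 0-010✓ 0-110✓ 00-10✓ 001-0 0011- 01-01 01-10✓ 010-0✓ 010-1✓ 0100-✓ 0101-✓ 110-0✓ 110-1✓ 1100-✓ 1101-✓
Round 2: -10-0✓ -10-1✓ -100-✓ -101-✓ 0--10 010--✓ 110--✓
Round 3: -10--
PIs = {-0100, -0111, -10--, 0--10, 0-001, 001-0, 0011-, 01-01}

-0100, -0111, 0-001, 001-0, 0011-, 01-01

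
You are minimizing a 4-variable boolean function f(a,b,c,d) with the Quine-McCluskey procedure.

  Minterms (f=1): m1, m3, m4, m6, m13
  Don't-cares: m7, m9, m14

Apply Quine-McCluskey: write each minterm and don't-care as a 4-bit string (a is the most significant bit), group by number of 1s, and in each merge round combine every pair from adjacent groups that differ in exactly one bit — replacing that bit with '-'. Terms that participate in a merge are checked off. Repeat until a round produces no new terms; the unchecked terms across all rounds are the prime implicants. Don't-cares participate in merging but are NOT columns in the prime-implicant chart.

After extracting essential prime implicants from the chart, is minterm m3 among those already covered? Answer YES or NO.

NO

Round 0: 0001✓ 0011✓ 0100✓ 0110✓ 0111✓ 1001✓ 1101✓ 1110✓
Round 1: -001 -110 0-11 00-1 01-0 011- 1-01
PIs = {-001, -110, 0-11, 00-1, 01-0, 011-, 1-01}
Coverage chart:
  m1: -001,00-1
  m3: 0-11,00-1
  m4: 01-0 ←essential
  m6: -110,01-0,011-
  m13: 1-01 ←essential
Essential: 01-0, 1-01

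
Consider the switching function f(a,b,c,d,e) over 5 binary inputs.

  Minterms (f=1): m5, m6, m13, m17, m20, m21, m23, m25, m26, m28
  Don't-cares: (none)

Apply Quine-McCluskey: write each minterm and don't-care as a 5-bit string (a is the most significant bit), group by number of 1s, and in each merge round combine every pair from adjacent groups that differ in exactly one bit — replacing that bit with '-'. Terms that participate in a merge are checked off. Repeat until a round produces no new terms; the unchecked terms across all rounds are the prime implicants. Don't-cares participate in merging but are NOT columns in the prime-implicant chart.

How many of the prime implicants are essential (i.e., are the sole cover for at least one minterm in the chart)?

6

size-2^0 implicants → 00101(✓)  00110  01101(✓)  10001(✓)  10100(✓)  10101(✓)  10111(✓)  11001(✓)  11010  11100(✓)
size-2^1 implicants → -0101  0-101  1-001  1-100  10-01  101-1  1010-
Unchecked terms (primes): -0101, 0-101, 00110, 1-001, 1-100, 10-01, 101-1, 1010-, 11010
Minterm coverage:
  m5 ⊆ -0101,0-101
  m6 ⊆ 00110 [E]
  m13 ⊆ 0-101 [E]
  m17 ⊆ 1-001,10-01
  m20 ⊆ 1-100,1010-
  m21 ⊆ -0101,10-01,101-1,1010-
  m23 ⊆ 101-1 [E]
  m25 ⊆ 1-001 [E]
  m26 ⊆ 11010 [E]
  m28 ⊆ 1-100 [E]
E = {0-101, 00110, 1-001, 1-100, 101-1, 11010}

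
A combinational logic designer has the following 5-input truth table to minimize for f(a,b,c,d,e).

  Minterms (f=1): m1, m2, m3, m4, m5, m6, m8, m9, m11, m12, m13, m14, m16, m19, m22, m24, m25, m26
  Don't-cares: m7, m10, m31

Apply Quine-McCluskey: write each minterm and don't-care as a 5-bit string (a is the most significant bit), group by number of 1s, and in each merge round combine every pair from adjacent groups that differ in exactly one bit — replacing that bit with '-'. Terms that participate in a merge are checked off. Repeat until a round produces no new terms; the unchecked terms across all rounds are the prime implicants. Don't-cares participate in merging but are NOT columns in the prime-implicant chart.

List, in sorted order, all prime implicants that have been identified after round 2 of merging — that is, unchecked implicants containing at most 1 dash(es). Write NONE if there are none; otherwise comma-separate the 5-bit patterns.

-0011, -0110, 1-000, 11111

Round 0: 00001✓ 00010✓ 00011✓ 00100✓ 00101✓ 00110✓ 00111✓ 01000✓ 01001✓ 01010✓ 01011✓ 01100✓ 01101✓ 01110✓ 10000✓ 10011✓ 10110✓ 11000✓ 11001✓ 11010✓ 11111
Round 1: -0011 -0110 -1000✓ -1001✓ -1010✓ 0-001✓ 0-010✓ 0-011✓ 0-100✓ 0-101✓ 0-110✓ 00-01✓ 00-10✓ 00-11✓ 000-1✓ 0001-✓ 001-0✓ 001-1✓ 0010-✓ 0011-✓ 01-00✓ 01-01✓ 01-10✓ 010-0✓ 010-1✓ 0100-✓ 0101-✓ 011-0✓ 0110-✓ 1-000 110-0✓ 1100-✓
Round 2: -10-0 -100- 0--01 0--10 0-0-1 0-01- 0-1-0 0-10- 00--1 00-1- 001-- 01--0 01-0- 010--
PIs = {-0011, -0110, -10-0, -100-, 0--01, 0--10, 0-0-1, 0-01-, 0-1-0, 0-10-, 00--1, 00-1-, 001--, 01--0, 01-0-, 010--, 1-000, 11111}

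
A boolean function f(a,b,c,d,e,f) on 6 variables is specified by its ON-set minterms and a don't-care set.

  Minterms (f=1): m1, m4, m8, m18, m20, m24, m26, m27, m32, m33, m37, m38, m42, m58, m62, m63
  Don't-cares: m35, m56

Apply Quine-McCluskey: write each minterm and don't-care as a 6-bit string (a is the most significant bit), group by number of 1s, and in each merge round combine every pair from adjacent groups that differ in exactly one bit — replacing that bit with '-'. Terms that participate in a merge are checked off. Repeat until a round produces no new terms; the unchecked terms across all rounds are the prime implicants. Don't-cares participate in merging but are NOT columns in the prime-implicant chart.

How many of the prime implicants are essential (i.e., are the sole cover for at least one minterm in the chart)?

Round 0: 000001✓ 000100✓ 001000✓ 010010✓ 010100✓ 011000✓ 011010✓ 011011✓ 100000✓ 100001✓ 100011✓ 100101✓ 100110 101010✓ 111000✓ 111010✓ 111110✓ 111111✓
Round 1: -00001 -11000✓ -11010✓ 0-0100 0-1000 01-010 0110-0✓ 01101- 1-1010 100-01 1000-1 10000- 111-10 1110-0✓ 11111-
Round 2: -110-0
PIs = {-00001, -110-0, 0-0100, 0-1000, 01-010, 01101-, 1-1010, 100-01, 1000-1, 10000-, 100110, 111-10, 11111-}
Coverage chart:
  m1: -00001 ←essential
  m4: 0-0100 ←essential
  m8: 0-1000 ←essential
  m18: 01-010 ←essential
  m20: 0-0100 ←essential
  m24: -110-0,0-1000
  m26: -110-0,01-010,01101-
  m27: 01101- ←essential
  m32: 10000- ←essential
  m33: -00001,100-01,1000-1,10000-
  m37: 100-01 ←essential
  m38: 100110 ←essential
  m42: 1-1010 ←essential
  m58: -110-0,1-1010,111-10
  m62: 111-10,11111-
  m63: 11111- ←essential
Essential: -00001, 0-0100, 0-1000, 01-010, 01101-, 1-1010, 100-01, 10000-, 100110, 11111-

10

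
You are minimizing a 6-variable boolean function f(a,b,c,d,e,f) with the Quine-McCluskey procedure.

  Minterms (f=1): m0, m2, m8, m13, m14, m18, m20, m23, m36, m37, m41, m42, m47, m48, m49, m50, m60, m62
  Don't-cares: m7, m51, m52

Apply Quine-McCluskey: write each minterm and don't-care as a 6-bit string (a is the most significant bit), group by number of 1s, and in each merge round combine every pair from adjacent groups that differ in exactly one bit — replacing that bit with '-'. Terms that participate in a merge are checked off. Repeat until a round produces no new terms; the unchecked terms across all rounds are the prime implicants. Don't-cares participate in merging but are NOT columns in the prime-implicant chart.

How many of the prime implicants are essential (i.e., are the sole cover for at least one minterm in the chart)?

11

Round 0: 000000✓ 000010✓ 000111✓ 001000✓ 001101 001110 010010✓ 010100✓ 010111✓ 100100✓ 100101✓ 101001 101010 101111 110000✓ 110001✓ 110010✓ 110011✓ 110100✓ 111100✓ 111110✓
Round 1: -10010 -10100 0-0010 0-0111 00-000 0000-0 1-0100 10010- 11-100 110-00 1100-0✓ 1100-1✓ 11000-✓ 11001-✓ 1111-0
Round 2: 1100--
PIs = {-10010, -10100, 0-0010, 0-0111, 00-000, 0000-0, 001101, 001110, 1-0100, 10010-, 101001, 101010, 101111, 11-100, 110-00, 1100--, 1111-0}
Coverage chart:
  m0: 00-000,0000-0
  m2: 0-0010,0000-0
  m8: 00-000 ←essential
  m13: 001101 ←essential
  m14: 001110 ←essential
  m18: -10010,0-0010
  m20: -10100 ←essential
  m23: 0-0111 ←essential
  m36: 1-0100,10010-
  m37: 10010- ←essential
  m41: 101001 ←essential
  m42: 101010 ←essential
  m47: 101111 ←essential
  m48: 110-00,1100--
  m49: 1100-- ←essential
  m50: -10010,1100--
  m60: 11-100,1111-0
  m62: 1111-0 ←essential
Essential: -10100, 0-0111, 00-000, 001101, 001110, 10010-, 101001, 101010, 101111, 1100--, 1111-0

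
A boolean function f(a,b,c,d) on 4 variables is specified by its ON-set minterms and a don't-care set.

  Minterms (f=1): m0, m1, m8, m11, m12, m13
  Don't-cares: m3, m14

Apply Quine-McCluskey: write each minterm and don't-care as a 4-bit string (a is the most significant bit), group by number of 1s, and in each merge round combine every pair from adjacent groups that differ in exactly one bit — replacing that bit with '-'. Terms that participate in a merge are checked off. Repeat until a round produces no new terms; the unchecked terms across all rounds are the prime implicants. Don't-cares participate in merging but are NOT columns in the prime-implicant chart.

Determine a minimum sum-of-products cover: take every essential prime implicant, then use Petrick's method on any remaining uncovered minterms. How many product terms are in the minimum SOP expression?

[col 0] 0000*, 0001*, 0011*, 1000*, 1011*, 1100*, 1101*, 1110*
[col 1] -000, -011, 00-1, 000-, 1-00, 11-0, 110-
Prime implicants: -000, -011, 00-1, 000-, 1-00, 11-0, 110-
PI chart (minterm → PIs covering it):
  0 | -000,000-
  1 | 00-1,000-
  8 | -000,1-00
  11 | -011  (sole → essential)
  12 | 1-00,11-0,110-
  13 | 110-  (sole → essential)
Essential prime implicants: -011, 110-
Petrick residual → -000, 00-1
Minimum SOP uses 4 PIs: b'c'd' + b'cd + a'b'd + abc'

4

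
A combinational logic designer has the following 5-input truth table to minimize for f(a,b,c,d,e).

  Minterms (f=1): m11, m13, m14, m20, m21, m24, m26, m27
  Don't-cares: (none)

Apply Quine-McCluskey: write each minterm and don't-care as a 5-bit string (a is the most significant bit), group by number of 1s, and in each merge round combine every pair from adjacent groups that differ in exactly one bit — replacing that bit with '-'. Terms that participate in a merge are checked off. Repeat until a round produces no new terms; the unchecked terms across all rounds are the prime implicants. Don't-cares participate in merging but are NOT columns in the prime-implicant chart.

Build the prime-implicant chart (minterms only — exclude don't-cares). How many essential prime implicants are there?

[col 0] 01011*, 01101, 01110, 10100*, 10101*, 11000*, 11010*, 11011*
[col 1] -1011, 1010-, 110-0, 1101-
Prime implicants: -1011, 01101, 01110, 1010-, 110-0, 1101-
PI chart (minterm → PIs covering it):
  11 | -1011  (sole → essential)
  13 | 01101  (sole → essential)
  14 | 01110  (sole → essential)
  20 | 1010-  (sole → essential)
  21 | 1010-  (sole → essential)
  24 | 110-0  (sole → essential)
  26 | 110-0,1101-
  27 | -1011,1101-
Essential prime implicants: -1011, 01101, 01110, 1010-, 110-0

5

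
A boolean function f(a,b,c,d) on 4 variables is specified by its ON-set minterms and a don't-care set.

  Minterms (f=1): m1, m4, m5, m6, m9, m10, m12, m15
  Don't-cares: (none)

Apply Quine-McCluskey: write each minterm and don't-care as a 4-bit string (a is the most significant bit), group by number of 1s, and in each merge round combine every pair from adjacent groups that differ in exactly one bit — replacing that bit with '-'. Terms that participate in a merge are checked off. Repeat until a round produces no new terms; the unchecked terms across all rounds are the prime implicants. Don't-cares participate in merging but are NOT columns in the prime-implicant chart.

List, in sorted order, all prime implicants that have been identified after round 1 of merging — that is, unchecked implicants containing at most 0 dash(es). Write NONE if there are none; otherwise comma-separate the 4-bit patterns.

[col 0] 0001*, 0100*, 0101*, 0110*, 1001*, 1010, 1100*, 1111
[col 1] -001, -100, 0-01, 01-0, 010-
Prime implicants: -001, -100, 0-01, 01-0, 010-, 1010, 1111

1010, 1111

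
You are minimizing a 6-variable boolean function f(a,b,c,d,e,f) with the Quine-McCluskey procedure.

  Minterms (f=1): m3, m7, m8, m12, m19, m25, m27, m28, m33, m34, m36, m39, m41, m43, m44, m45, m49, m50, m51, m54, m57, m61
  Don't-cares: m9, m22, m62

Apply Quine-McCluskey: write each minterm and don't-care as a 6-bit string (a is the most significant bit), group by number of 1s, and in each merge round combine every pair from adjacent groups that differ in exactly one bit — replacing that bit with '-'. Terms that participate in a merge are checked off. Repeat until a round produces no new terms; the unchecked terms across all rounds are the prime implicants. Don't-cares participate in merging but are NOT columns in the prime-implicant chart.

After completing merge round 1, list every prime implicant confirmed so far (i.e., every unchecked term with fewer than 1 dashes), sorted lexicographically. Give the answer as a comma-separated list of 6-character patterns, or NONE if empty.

Round 0: 000011✓ 000111✓ 001000✓ 001001✓ 001100✓ 010011✓ 010110✓ 011001✓ 011011✓ 011100✓ 100001✓ 100010✓ 100100✓ 100111✓ 101001✓ 101011✓ 101100✓ 101101✓ 110001✓ 110010✓ 110011✓ 110110✓ 111001✓ 111101✓ 111110✓
Round 1: -00111 -01001✓ -01100 -10011 -10110 -11001✓ 0-0011 0-1001✓ 0-1100 000-11 001-00 00100- 01-011 0110-1 1-0001✓ 1-0010 1-1001✓ 1-1101✓ 10-001✓ 10-100 101-01✓ 1010-1 10110- 11-001✓ 11-110 110-10 1100-1 11001- 111-01✓
Round 2: --1001 1--001 1-1-01
PIs = {--1001, -00111, -01100, -10011, -10110, 0-0011, 0-1100, 000-11, 001-00, 00100-, 01-011, 0110-1, 1--001, 1-0010, 1-1-01, 10-100, 1010-1, 10110-, 11-110, 110-10, 1100-1, 11001-}

NONE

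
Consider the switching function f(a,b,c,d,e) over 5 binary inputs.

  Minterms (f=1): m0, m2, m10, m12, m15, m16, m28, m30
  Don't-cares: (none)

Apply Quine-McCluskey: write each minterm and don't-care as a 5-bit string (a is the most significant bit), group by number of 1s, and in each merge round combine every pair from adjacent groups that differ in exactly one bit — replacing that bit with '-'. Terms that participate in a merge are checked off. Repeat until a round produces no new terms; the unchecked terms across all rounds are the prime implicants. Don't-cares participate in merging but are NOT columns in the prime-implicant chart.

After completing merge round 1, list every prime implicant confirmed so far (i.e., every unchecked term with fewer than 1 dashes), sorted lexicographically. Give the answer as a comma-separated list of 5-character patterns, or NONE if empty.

[col 0] 00000*, 00010*, 01010*, 01100*, 01111, 10000*, 11100*, 11110*
[col 1] -0000, -1100, 0-010, 000-0, 111-0
Prime implicants: -0000, -1100, 0-010, 000-0, 01111, 111-0

01111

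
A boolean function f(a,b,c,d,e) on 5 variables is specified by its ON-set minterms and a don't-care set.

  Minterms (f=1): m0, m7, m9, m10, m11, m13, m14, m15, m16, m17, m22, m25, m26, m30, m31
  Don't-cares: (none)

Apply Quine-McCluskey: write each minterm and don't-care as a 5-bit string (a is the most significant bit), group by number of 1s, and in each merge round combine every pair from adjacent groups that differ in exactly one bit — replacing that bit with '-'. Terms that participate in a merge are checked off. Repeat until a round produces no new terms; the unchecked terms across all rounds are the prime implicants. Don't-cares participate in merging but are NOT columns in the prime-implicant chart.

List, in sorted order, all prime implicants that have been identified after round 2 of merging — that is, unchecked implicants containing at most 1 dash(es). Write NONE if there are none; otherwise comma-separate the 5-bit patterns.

-0000, -1001, 0-111, 1-001, 1-110, 1000-

Round 0: 00000✓ 00111✓ 01001✓ 01010✓ 01011✓ 01101✓ 01110✓ 01111✓ 10000✓ 10001✓ 10110✓ 11001✓ 11010✓ 11110✓ 11111✓
Round 1: -0000 -1001 -1010✓ -1110✓ -1111✓ 0-111 01-01✓ 01-10✓ 01-11✓ 010-1✓ 0101-✓ 011-1✓ 0111-✓ 1-001 1-110 1000- 11-10✓ 1111-✓
Round 2: -1-10 -111- 01--1 01-1-
PIs = {-0000, -1-10, -1001, -111-, 0-111, 01--1, 01-1-, 1-001, 1-110, 1000-}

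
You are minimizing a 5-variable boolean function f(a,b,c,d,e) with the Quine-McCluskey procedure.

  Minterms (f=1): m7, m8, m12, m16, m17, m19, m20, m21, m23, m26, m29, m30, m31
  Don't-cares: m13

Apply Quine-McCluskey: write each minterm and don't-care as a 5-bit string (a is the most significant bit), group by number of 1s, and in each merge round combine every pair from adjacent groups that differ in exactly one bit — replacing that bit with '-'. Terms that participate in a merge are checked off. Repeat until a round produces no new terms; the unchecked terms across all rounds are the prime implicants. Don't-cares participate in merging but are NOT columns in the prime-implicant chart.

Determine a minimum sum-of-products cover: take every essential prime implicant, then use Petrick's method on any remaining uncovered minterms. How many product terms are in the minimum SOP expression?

[col 0] 00111*, 01000*, 01100*, 01101*, 10000*, 10001*, 10011*, 10100*, 10101*, 10111*, 11010*, 11101*, 11110*, 11111*
[col 1] -0111, -1101, 01-00, 0110-, 1-101*, 1-111*, 10-00*, 10-01*, 10-11*, 100-1*, 1000-*, 101-1*, 1010-*, 11-10, 111-1*, 1111-
[col 2] 1-1-1, 10--1, 10-0-
Prime implicants: -0111, -1101, 01-00, 0110-, 1-1-1, 10--1, 10-0-, 11-10, 1111-
PI chart (minterm → PIs covering it):
  7 | -0111  (sole → essential)
  8 | 01-00  (sole → essential)
  12 | 01-00,0110-
  16 | 10-0-  (sole → essential)
  17 | 10--1,10-0-
  19 | 10--1  (sole → essential)
  20 | 10-0-  (sole → essential)
  21 | 1-1-1,10--1,10-0-
  23 | -0111,1-1-1,10--1
  26 | 11-10  (sole → essential)
  29 | -1101,1-1-1
  30 | 11-10,1111-
  31 | 1-1-1,1111-
Essential prime implicants: -0111, 01-00, 10--1, 10-0-, 11-10
Petrick residual → 1-1-1
Minimum SOP uses 6 PIs: b'cde + a'bd'e' + ace + ab'e + ab'd' + abde'

6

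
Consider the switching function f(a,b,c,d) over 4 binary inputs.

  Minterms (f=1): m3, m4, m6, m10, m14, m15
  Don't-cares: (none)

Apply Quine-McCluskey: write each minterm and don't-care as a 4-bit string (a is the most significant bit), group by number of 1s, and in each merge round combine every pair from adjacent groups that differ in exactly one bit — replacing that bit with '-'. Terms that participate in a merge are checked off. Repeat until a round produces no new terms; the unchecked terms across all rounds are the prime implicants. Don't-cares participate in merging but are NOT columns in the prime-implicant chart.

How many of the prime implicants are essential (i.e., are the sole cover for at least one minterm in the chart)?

size-2^0 implicants → 0011  0100(✓)  0110(✓)  1010(✓)  1110(✓)  1111(✓)
size-2^1 implicants → -110  01-0  1-10  111-
Unchecked terms (primes): -110, 0011, 01-0, 1-10, 111-
Minterm coverage:
  m3 ⊆ 0011 [E]
  m4 ⊆ 01-0 [E]
  m6 ⊆ -110,01-0
  m10 ⊆ 1-10 [E]
  m14 ⊆ -110,1-10,111-
  m15 ⊆ 111- [E]
E = {0011, 01-0, 1-10, 111-}

4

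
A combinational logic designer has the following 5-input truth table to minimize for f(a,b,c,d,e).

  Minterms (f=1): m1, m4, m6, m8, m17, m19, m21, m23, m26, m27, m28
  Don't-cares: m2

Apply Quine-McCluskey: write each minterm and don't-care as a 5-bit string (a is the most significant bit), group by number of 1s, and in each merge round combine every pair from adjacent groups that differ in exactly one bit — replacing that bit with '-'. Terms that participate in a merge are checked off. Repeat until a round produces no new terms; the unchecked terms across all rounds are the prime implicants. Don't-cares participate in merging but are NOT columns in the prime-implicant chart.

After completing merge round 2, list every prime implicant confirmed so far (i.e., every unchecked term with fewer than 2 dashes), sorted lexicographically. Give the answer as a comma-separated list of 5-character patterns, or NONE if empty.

size-2^0 implicants → 00001(✓)  00010(✓)  00100(✓)  00110(✓)  01000  10001(✓)  10011(✓)  10101(✓)  10111(✓)  11010(✓)  11011(✓)  11100
size-2^1 implicants → -0001  00-10  001-0  1-011  10-01(✓)  10-11(✓)  100-1(✓)  101-1(✓)  1101-
size-2^2 implicants → 10--1
Unchecked terms (primes): -0001, 00-10, 001-0, 01000, 1-011, 10--1, 1101-, 11100

-0001, 00-10, 001-0, 01000, 1-011, 1101-, 11100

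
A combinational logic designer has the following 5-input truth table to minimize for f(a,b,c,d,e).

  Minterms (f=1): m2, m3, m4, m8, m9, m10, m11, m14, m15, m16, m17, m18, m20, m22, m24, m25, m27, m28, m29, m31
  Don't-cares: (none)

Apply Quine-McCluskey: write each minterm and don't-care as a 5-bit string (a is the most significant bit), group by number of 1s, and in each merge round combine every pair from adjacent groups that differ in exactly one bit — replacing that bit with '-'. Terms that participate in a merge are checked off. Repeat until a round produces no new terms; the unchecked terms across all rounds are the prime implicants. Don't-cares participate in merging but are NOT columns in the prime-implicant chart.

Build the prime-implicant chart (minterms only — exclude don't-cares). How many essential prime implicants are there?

5

Round 0: 00010✓ 00011✓ 00100✓ 01000✓ 01001✓ 01010✓ 01011✓ 01110✓ 01111✓ 10000✓ 10001✓ 10010✓ 10100✓ 10110✓ 11000✓ 11001✓ 11011✓ 11100✓ 11101✓ 11111✓
Round 1: -0010 -0100 -1000✓ -1001✓ -1011✓ -1111✓ 0-010✓ 0-011✓ 0001-✓ 01-10✓ 01-11✓ 010-0✓ 010-1✓ 0100-✓ 0101-✓ 0111-✓ 1-000✓ 1-001✓ 1-100✓ 10-00✓ 10-10✓ 100-0✓ 1000-✓ 101-0✓ 11-00✓ 11-01✓ 11-11✓ 110-1✓ 1100-✓ 111-1✓ 1110-✓
Round 2: -1-11 -10-1 -100- 0-01- 01-1- 010-- 1--00 1-00- 10--0 11--1 11-0-
PIs = {-0010, -0100, -1-11, -10-1, -100-, 0-01-, 01-1-, 010--, 1--00, 1-00-, 10--0, 11--1, 11-0-}
Coverage chart:
  m2: -0010,0-01-
  m3: 0-01- ←essential
  m4: -0100 ←essential
  m8: -100-,010--
  m9: -10-1,-100-,010--
  m10: 0-01-,01-1-,010--
  m11: -1-11,-10-1,0-01-,01-1-,010--
  m14: 01-1- ←essential
  m15: -1-11,01-1-
  m16: 1--00,1-00-,10--0
  m17: 1-00- ←essential
  m18: -0010,10--0
  m20: -0100,1--00,10--0
  m22: 10--0 ←essential
  m24: -100-,1--00,1-00-,11-0-
  m25: -10-1,-100-,1-00-,11--1,11-0-
  m27: -1-11,-10-1,11--1
  m28: 1--00,11-0-
  m29: 11--1,11-0-
  m31: -1-11,11--1
Essential: -0100, 0-01-, 01-1-, 1-00-, 10--0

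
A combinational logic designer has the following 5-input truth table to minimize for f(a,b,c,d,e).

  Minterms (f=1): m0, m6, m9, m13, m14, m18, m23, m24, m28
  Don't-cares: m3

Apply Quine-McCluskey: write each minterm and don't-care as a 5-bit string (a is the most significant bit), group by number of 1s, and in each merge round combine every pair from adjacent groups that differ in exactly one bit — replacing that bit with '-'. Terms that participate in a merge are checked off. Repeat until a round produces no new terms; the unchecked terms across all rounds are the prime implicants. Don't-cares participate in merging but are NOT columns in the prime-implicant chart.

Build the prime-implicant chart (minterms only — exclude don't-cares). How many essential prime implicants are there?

6

size-2^0 implicants → 00000  00011  00110(✓)  01001(✓)  01101(✓)  01110(✓)  10010  10111  11000(✓)  11100(✓)
size-2^1 implicants → 0-110  01-01  11-00
Unchecked terms (primes): 0-110, 00000, 00011, 01-01, 10010, 10111, 11-00
Minterm coverage:
  m0 ⊆ 00000 [E]
  m6 ⊆ 0-110 [E]
  m9 ⊆ 01-01 [E]
  m13 ⊆ 01-01 [E]
  m14 ⊆ 0-110 [E]
  m18 ⊆ 10010 [E]
  m23 ⊆ 10111 [E]
  m24 ⊆ 11-00 [E]
  m28 ⊆ 11-00 [E]
E = {0-110, 00000, 01-01, 10010, 10111, 11-00}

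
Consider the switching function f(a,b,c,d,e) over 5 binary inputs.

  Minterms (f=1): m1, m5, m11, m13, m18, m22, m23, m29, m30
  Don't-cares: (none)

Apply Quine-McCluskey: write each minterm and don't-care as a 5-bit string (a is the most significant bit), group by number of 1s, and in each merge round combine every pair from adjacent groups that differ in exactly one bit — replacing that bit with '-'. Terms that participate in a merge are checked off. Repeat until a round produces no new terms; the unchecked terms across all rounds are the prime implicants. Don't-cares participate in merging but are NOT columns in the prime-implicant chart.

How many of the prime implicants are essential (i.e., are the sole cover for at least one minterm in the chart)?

Round 0: 00001✓ 00101✓ 01011 01101✓ 10010✓ 10110✓ 10111✓ 11101✓ 11110✓
Round 1: -1101 0-101 00-01 1-110 10-10 1011-
PIs = {-1101, 0-101, 00-01, 01011, 1-110, 10-10, 1011-}
Coverage chart:
  m1: 00-01 ←essential
  m5: 0-101,00-01
  m11: 01011 ←essential
  m13: -1101,0-101
  m18: 10-10 ←essential
  m22: 1-110,10-10,1011-
  m23: 1011- ←essential
  m29: -1101 ←essential
  m30: 1-110 ←essential
Essential: -1101, 00-01, 01011, 1-110, 10-10, 1011-

6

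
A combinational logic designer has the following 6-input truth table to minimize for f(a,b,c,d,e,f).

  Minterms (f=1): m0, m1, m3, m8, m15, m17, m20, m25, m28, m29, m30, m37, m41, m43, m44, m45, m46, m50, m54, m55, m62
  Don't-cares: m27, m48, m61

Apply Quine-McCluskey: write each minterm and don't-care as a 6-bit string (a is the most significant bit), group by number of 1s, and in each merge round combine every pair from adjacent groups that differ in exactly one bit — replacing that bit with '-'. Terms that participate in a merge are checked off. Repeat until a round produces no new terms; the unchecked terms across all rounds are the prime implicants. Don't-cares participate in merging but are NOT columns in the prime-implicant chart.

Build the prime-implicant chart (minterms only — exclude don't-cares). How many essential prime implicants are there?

7

size-2^0 implicants → 000000(✓)  000001(✓)  000011(✓)  001000(✓)  001111  010001(✓)  010100(✓)  011001(✓)  011011(✓)  011100(✓)  011101(✓)  011110(✓)  100101(✓)  101001(✓)  101011(✓)  101100(✓)  101101(✓)  101110(✓)  110000(✓)  110010(✓)  110110(✓)  110111(✓)  111101(✓)  111110(✓)
size-2^1 implicants → -11101  -11110  0-0001  00-000  0000-1  00000-  01-001  01-100  011-01  0110-1  0111-0  01110-  1-1101  1-1110  10-101  101-01  1010-1  1011-0  10110-  11-110  110-10  1100-0  11011-
Unchecked terms (primes): -11101, -11110, 0-0001, 00-000, 0000-1, 00000-, 001111, 01-001, 01-100, 011-01, 0110-1, 0111-0, 01110-, 1-1101, 1-1110, 10-101, 101-01, 1010-1, 1011-0, 10110-, 11-110, 110-10, 1100-0, 11011-
Minterm coverage:
  m0 ⊆ 00-000,00000-
  m1 ⊆ 0-0001,0000-1,00000-
  m3 ⊆ 0000-1 [E]
  m8 ⊆ 00-000 [E]
  m15 ⊆ 001111 [E]
  m17 ⊆ 0-0001,01-001
  m20 ⊆ 01-100 [E]
  m25 ⊆ 01-001,011-01,0110-1
  m28 ⊆ 01-100,0111-0,01110-
  m29 ⊆ -11101,011-01,01110-
  m30 ⊆ -11110,0111-0
  m37 ⊆ 10-101 [E]
  m41 ⊆ 101-01,1010-1
  m43 ⊆ 1010-1 [E]
  m44 ⊆ 1011-0,10110-
  m45 ⊆ 1-1101,10-101,101-01,10110-
  m46 ⊆ 1-1110,1011-0
  m50 ⊆ 110-10,1100-0
  m54 ⊆ 11-110,110-10,11011-
  m55 ⊆ 11011- [E]
  m62 ⊆ -11110,1-1110,11-110
E = {00-000, 0000-1, 001111, 01-100, 10-101, 1010-1, 11011-}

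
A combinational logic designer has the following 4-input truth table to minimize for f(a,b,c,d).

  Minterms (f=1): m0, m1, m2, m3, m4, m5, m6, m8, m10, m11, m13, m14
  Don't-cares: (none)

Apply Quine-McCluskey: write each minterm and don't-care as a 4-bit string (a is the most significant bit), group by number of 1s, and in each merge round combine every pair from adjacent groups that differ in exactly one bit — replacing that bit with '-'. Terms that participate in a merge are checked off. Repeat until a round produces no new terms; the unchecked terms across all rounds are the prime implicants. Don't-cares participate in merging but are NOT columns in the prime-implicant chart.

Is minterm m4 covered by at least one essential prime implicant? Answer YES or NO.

NO

size-2^0 implicants → 0000(✓)  0001(✓)  0010(✓)  0011(✓)  0100(✓)  0101(✓)  0110(✓)  1000(✓)  1010(✓)  1011(✓)  1101(✓)  1110(✓)
size-2^1 implicants → -000(✓)  -010(✓)  -011(✓)  -101  -110(✓)  0-00(✓)  0-01(✓)  0-10(✓)  00-0(✓)  00-1(✓)  000-(✓)  001-(✓)  01-0(✓)  010-(✓)  1-10(✓)  10-0(✓)  101-(✓)
size-2^2 implicants → --10  -0-0  -01-  0--0  0-0-  00--
Unchecked terms (primes): --10, -0-0, -01-, -101, 0--0, 0-0-, 00--
Minterm coverage:
  m0 ⊆ -0-0,0--0,0-0-,00--
  m1 ⊆ 0-0-,00--
  m2 ⊆ --10,-0-0,-01-,0--0,00--
  m3 ⊆ -01-,00--
  m4 ⊆ 0--0,0-0-
  m5 ⊆ -101,0-0-
  m6 ⊆ --10,0--0
  m8 ⊆ -0-0 [E]
  m10 ⊆ --10,-0-0,-01-
  m11 ⊆ -01- [E]
  m13 ⊆ -101 [E]
  m14 ⊆ --10 [E]
E = {--10, -0-0, -01-, -101}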